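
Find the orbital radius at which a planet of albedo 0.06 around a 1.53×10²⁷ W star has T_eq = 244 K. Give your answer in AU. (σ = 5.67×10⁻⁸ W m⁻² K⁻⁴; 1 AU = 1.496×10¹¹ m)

From T_eq⁴ = L(1−A)/(16πσd²): d = √[L(1−A)/(16πσT_eq⁴)].
d = √[1.53×10²⁷ × 0.94 / (16π × 5.67×10⁻⁸ × (244)⁴)] = 3.77×10¹¹ m = 2.52 AU.

d ≈ 2.52 AU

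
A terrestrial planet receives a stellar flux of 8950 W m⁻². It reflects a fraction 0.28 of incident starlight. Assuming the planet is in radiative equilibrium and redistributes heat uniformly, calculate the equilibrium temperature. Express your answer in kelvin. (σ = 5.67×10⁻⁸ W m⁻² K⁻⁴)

Energy balance: absorbed = emitted ⇒ πR²·S(1−A) = 4πR²·σT_eq⁴, so T_eq⁴ = S(1−A)/(4σ).
T_eq = [8950 × 0.72 / (4 × 5.67×10⁻⁸)]^(1/4) = (2.84×10¹⁰)^(1/4) = 411 K.

T_eq ≈ 411 K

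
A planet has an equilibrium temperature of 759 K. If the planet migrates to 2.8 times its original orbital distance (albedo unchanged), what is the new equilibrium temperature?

T_eq ∝ L^(1/4) · d^(−1/2).
T′ = 759 / 2.8^(1/2) = 454 K.

T_eq ≈ 454 K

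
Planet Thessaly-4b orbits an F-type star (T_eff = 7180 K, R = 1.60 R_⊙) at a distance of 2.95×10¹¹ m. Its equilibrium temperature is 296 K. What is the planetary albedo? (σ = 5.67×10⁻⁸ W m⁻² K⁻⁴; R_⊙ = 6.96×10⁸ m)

A ≈ 0.19

R_⋆ = 1.60 × 6.96×10⁸ = 1.11×10⁹ m.
L = 4πR_⋆²σT_⋆⁴ = 4π(1.11×10⁹)² × 5.67×10⁻⁸ × (7180)⁴ = 2.35×10²⁷ W.
S = L/(4πd²) = 2150 W m⁻².
From T_eq⁴ = S(1−A)/(4σ): 1−A = 4σT_eq⁴/S.
1−A = 4 × 5.67×10⁻⁸ × (296)⁴ / 2150 = 0.811.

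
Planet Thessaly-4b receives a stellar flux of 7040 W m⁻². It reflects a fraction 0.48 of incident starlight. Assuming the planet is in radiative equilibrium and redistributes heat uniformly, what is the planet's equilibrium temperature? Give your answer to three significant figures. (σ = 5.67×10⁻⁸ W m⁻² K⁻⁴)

T_eq ≈ 356 K

Energy balance: absorbed = emitted ⇒ πR²·S(1−A) = 4πR²·σT_eq⁴, so T_eq⁴ = S(1−A)/(4σ).
T_eq = [7040 × 0.52 / (4 × 5.67×10⁻⁸)]^(1/4) = (1.61×10¹⁰)^(1/4) = 356 K.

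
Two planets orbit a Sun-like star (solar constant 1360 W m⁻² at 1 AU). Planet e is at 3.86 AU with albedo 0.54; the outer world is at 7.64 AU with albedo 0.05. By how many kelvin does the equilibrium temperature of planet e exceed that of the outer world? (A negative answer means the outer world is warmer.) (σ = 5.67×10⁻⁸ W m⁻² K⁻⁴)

ΔT ≈ 17.3 K

T_eq = [S₀(1−A)/(4σd²)]^(1/4), so T ∝ (1−A)^(1/4) / √d.
T₁ = [1360×0.46/(4×5.67×10⁻⁸×3.86²)]^(1/4) = 116.65 K.
T₂ = [1360×0.95/(4×5.67×10⁻⁸×7.64²)]^(1/4) = 99.39 K.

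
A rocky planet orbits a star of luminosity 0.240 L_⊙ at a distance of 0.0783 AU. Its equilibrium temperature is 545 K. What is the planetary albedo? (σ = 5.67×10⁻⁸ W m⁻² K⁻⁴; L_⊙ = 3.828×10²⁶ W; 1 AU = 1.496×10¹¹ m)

d = 0.0783 AU = 1.17×10¹⁰ m.
L = 0.240 × 3.828×10²⁶ = 9.19×10²⁵ W.
Flux: S = L/(4πd²) = 9.19×10²⁵/(4π×(1.17×10¹⁰)²) = 5.33×10⁴ W m⁻².
From T_eq⁴ = S(1−A)/(4σ): 1−A = 4σT_eq⁴/S.
1−A = 4 × 5.67×10⁻⁸ × (545)⁴ / 5.33×10⁴ = 0.376.

A ≈ 0.62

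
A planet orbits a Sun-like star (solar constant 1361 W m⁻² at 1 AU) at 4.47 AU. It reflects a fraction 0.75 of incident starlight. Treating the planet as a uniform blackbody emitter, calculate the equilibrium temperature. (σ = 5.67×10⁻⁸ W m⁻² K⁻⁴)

T_eq ≈ 93.1 K

Flux at 4.47 AU: S = 1361/4.47² = 68.1 W m⁻².
Energy balance: absorbed = emitted ⇒ πR²·S(1−A) = 4πR²·σT_eq⁴, so T_eq⁴ = S(1−A)/(4σ).
T_eq = [68.1 × 0.25 / (4 × 5.67×10⁻⁸)]^(1/4) = (7.51×10⁷)^(1/4) = 93.1 K.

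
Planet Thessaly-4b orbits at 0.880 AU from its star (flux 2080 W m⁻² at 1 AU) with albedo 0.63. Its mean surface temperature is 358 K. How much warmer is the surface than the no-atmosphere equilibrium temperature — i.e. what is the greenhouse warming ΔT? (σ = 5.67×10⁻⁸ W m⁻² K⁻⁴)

S = 2080/0.880² = 2686 W m⁻².
T_eq = [S(1−A)/(4σ)]^(1/4) = [2686×0.37/(4×5.67×10⁻⁸)]^(1/4) = 257.3 K.
ΔT = T_surf − T_eq = 358 − 257.3.

ΔT ≈ 100.7 K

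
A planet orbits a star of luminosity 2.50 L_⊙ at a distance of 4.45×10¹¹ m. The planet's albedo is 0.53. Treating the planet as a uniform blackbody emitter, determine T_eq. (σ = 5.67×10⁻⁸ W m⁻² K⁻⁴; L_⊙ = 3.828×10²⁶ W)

L = 2.50 × 3.828×10²⁶ = 9.57×10²⁶ W.
Flux: S = L/(4πd²) = 9.57×10²⁶/(4π×(4.45×10¹¹)²) = 385 W m⁻².
Energy balance: absorbed = emitted ⇒ πR²·S(1−A) = 4πR²·σT_eq⁴, so T_eq⁴ = S(1−A)/(4σ).
T_eq = [385 × 0.47 / (4 × 5.67×10⁻⁸)]^(1/4) = (7.97×10⁸)^(1/4) = 168 K.

T_eq ≈ 168 K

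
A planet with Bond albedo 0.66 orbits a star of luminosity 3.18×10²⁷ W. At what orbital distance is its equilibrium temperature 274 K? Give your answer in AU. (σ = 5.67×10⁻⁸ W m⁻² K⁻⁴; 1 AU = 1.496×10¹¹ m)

From T_eq⁴ = L(1−A)/(16πσd²): d = √[L(1−A)/(16πσT_eq⁴)].
d = √[3.18×10²⁷ × 0.34 / (16π × 5.67×10⁻⁸ × (274)⁴)] = 2.59×10¹¹ m = 1.73 AU.

d ≈ 1.73 AU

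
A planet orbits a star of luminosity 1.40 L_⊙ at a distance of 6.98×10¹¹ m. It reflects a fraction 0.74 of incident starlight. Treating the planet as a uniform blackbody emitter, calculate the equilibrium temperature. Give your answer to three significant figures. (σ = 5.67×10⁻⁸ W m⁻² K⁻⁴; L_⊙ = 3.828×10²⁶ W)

L = 1.40 × 3.828×10²⁶ = 5.36×10²⁶ W.
Flux: S = L/(4πd²) = 5.36×10²⁶/(4π×(6.98×10¹¹)²) = 87.5 W m⁻².
Energy balance: absorbed = emitted ⇒ πR²·S(1−A) = 4πR²·σT_eq⁴, so T_eq⁴ = S(1−A)/(4σ).
T_eq = [87.5 × 0.26 / (4 × 5.67×10⁻⁸)]^(1/4) = (1.00×10⁸)^(1/4) = 100 K.

T_eq ≈ 100 K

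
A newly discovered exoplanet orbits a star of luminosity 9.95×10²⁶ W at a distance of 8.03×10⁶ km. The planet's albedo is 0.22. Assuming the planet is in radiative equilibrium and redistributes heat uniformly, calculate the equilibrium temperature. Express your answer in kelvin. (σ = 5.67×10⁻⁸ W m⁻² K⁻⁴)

T_eq ≈ 1430 K

d = 8.03×10⁶ km = 8.03×10⁹ m.
Flux: S = L/(4πd²) = 9.95×10²⁶/(4π×(8.03×10⁹)²) = 1.23×10⁶ W m⁻².
Energy balance: absorbed = emitted ⇒ πR²·S(1−A) = 4πR²·σT_eq⁴, so T_eq⁴ = S(1−A)/(4σ).
T_eq = [1.23×10⁶ × 0.78 / (4 × 5.67×10⁻⁸)]^(1/4) = (4.22×10¹²)^(1/4) = 1430 K.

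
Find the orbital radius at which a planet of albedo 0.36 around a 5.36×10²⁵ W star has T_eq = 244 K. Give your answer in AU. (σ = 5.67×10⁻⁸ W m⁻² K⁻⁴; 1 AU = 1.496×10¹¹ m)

d ≈ 0.390 AU

From T_eq⁴ = L(1−A)/(16πσd²): d = √[L(1−A)/(16πσT_eq⁴)].
d = √[5.36×10²⁵ × 0.64 / (16π × 5.67×10⁻⁸ × (244)⁴)] = 5.83×10¹⁰ m = 0.390 AU.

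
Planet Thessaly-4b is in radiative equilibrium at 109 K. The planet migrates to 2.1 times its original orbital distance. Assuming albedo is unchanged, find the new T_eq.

T_eq ≈ 75.2 K

T_eq ∝ L^(1/4) · d^(−1/2).
T′ = 109 / 2.1^(1/2) = 75.2 K.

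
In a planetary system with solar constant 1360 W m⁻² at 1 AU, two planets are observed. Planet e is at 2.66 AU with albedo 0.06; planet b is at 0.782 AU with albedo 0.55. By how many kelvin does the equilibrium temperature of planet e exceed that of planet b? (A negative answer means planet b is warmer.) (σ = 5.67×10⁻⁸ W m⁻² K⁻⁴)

ΔT ≈ -89.7 K

T_eq = [S₀(1−A)/(4σd²)]^(1/4), so T ∝ (1−A)^(1/4) / √d.
T₁ = [1360×0.94/(4×5.67×10⁻⁸×2.66²)]^(1/4) = 168.00 K.
T₂ = [1360×0.45/(4×5.67×10⁻⁸×0.782²)]^(1/4) = 257.74 K.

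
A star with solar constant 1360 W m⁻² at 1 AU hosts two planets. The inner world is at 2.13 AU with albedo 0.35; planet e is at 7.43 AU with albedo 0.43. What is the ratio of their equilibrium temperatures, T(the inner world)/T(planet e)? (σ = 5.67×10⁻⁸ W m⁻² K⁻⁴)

T_eq = [S₀(1−A)/(4σd²)]^(1/4), so T ∝ (1−A)^(1/4) / √d.
T₁ = [1360×0.65/(4×5.67×10⁻⁸×2.13²)]^(1/4) = 171.20 K.
T₂ = [1360×0.57/(4×5.67×10⁻⁸×7.43²)]^(1/4) = 88.71 K.

T₁/T₂ ≈ 1.930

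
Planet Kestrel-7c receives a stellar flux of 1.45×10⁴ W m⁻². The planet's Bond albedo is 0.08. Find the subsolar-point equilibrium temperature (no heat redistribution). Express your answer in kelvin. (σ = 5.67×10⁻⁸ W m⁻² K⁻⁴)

T_ss ≈ 696 K

At the subsolar point the surface absorbs S(1−A) and emits σT⁴ per unit area — no factor of 4, since only the local patch is in balance.
T = [1.45×10⁴ × 0.92 / 5.67×10⁻⁸]^(1/4) = (2.35×10¹¹)^(1/4) = 696 K.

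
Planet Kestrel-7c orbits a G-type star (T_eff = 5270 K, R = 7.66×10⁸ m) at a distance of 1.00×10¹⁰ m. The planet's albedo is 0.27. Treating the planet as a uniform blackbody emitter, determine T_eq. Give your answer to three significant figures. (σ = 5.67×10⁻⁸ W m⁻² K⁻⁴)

T_eq ≈ 953 K

L = 4πR_⋆²σT_⋆⁴ = 4π(7.66×10⁸)² × 5.67×10⁻⁸ × (5270)⁴ = 3.22×10²⁶ W.
S = L/(4πd²) = 2.57×10⁵ W m⁻².
Energy balance: absorbed = emitted ⇒ πR²·S(1−A) = 4πR²·σT_eq⁴, so T_eq⁴ = S(1−A)/(4σ).
T_eq = [2.57×10⁵ × 0.73 / (4 × 5.67×10⁻⁸)]^(1/4) = (8.26×10¹¹)^(1/4) = 953 K.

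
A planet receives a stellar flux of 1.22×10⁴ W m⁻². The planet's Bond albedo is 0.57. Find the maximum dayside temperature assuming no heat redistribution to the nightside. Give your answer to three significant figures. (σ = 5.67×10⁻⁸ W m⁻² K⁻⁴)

With no redistribution each surface element balances locally: S(1−A) = σT⁴.
T = [1.22×10⁴ × 0.43 / 5.67×10⁻⁸]^(1/4) = (9.25×10¹⁰)^(1/4) = 552 K.

T_ss ≈ 552 K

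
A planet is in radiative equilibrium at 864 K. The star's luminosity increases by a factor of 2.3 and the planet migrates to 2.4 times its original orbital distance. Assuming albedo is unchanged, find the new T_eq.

T_eq ∝ L^(1/4) · d^(−1/2).
T′ = 864 × 2.3^(1/4) / 2.4^(1/2) = 687 K.

T_eq ≈ 687 K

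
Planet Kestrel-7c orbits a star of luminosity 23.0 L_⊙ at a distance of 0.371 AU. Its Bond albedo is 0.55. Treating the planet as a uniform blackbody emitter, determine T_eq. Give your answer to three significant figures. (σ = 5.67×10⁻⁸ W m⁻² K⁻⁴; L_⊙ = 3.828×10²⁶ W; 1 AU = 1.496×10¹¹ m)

d = 0.371 AU = 5.55×10¹⁰ m.
L = 23.0 × 3.828×10²⁶ = 8.80×10²⁷ W.
Flux: S = L/(4πd²) = 8.80×10²⁷/(4π×(5.55×10¹⁰)²) = 2.27×10⁵ W m⁻².
Energy balance: absorbed = emitted ⇒ πR²·S(1−A) = 4πR²·σT_eq⁴, so T_eq⁴ = S(1−A)/(4σ).
T_eq = [2.27×10⁵ × 0.45 / (4 × 5.67×10⁻⁸)]^(1/4) = (4.51×10¹¹)^(1/4) = 820 K.

T_eq ≈ 820 K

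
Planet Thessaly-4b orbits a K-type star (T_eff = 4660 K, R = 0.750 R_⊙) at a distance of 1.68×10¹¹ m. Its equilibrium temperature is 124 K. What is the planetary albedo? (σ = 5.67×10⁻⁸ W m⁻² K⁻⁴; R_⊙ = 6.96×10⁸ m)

R_⋆ = 0.750 × 6.96×10⁸ = 5.22×10⁸ m.
L = 4πR_⋆²σT_⋆⁴ = 4π(5.22×10⁸)² × 5.67×10⁻⁸ × (4660)⁴ = 9.16×10²⁵ W.
S = L/(4πd²) = 258 W m⁻².
From T_eq⁴ = S(1−A)/(4σ): 1−A = 4σT_eq⁴/S.
1−A = 4 × 5.67×10⁻⁸ × (124)⁴ / 258 = 0.208.

A ≈ 0.79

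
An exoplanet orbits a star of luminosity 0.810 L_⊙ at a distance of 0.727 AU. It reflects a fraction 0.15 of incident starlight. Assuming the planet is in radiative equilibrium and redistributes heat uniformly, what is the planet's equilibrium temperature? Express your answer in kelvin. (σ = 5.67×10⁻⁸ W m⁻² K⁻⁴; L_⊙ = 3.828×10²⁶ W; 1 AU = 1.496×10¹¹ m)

d = 0.727 AU = 1.09×10¹¹ m.
L = 0.810 × 3.828×10²⁶ = 3.10×10²⁶ W.
Flux: S = L/(4πd²) = 3.10×10²⁶/(4π×(1.09×10¹¹)²) = 2090 W m⁻².
Energy balance: absorbed = emitted ⇒ πR²·S(1−A) = 4πR²·σT_eq⁴, so T_eq⁴ = S(1−A)/(4σ).
T_eq = [2090 × 0.85 / (4 × 5.67×10⁻⁸)]^(1/4) = (7.82×10⁹)^(1/4) = 297 K.

T_eq ≈ 297 K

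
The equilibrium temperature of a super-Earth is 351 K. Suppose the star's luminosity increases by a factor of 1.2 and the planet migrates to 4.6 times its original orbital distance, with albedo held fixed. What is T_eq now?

T_eq ∝ L^(1/4) · d^(−1/2).
T′ = 351 × 1.2^(1/4) / 4.6^(1/2) = 171 K.

T_eq ≈ 171 K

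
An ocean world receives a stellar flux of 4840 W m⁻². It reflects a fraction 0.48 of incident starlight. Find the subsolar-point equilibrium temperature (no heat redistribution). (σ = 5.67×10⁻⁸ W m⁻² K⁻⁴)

T_ss ≈ 459 K

At the subsolar point the surface absorbs S(1−A) and emits σT⁴ per unit area — no factor of 4, since only the local patch is in balance.
T = [4840 × 0.52 / 5.67×10⁻⁸]^(1/4) = (4.44×10¹⁰)^(1/4) = 459 K.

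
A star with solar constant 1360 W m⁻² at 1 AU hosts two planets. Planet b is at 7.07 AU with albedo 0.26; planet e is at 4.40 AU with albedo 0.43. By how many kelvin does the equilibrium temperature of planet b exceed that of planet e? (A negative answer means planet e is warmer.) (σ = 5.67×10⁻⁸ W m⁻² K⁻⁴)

ΔT ≈ -18.2 K

T_eq = [S₀(1−A)/(4σd²)]^(1/4), so T ∝ (1−A)^(1/4) / √d.
T₁ = [1360×0.74/(4×5.67×10⁻⁸×7.07²)]^(1/4) = 97.07 K.
T₂ = [1360×0.57/(4×5.67×10⁻⁸×4.40²)]^(1/4) = 115.27 K.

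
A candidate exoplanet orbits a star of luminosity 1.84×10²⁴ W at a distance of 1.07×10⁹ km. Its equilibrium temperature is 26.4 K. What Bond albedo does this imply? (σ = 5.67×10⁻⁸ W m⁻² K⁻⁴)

d = 1.07×10⁹ km = 1.07×10¹² m.
Flux: S = L/(4πd²) = 1.84×10²⁴/(4π×(1.07×10¹²)²) = 0.128 W m⁻².
From T_eq⁴ = S(1−A)/(4σ): 1−A = 4σT_eq⁴/S.
1−A = 4 × 5.67×10⁻⁸ × (26.4)⁴ / 0.128 = 0.861.

A ≈ 0.14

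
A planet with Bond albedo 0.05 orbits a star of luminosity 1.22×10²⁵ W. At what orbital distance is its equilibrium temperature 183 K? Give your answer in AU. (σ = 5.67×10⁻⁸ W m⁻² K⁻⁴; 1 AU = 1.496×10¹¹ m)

From T_eq⁴ = L(1−A)/(16πσd²): d = √[L(1−A)/(16πσT_eq⁴)].
d = √[1.22×10²⁵ × 0.95 / (16π × 5.67×10⁻⁸ × (183)⁴)] = 6.02×10¹⁰ m = 0.403 AU.

d ≈ 0.403 AU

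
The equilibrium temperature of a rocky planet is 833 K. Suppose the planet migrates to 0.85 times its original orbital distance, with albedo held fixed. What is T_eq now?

T_eq ≈ 904 K

T_eq ∝ L^(1/4) · d^(−1/2).
T′ = 833 / 0.85^(1/2) = 904 K.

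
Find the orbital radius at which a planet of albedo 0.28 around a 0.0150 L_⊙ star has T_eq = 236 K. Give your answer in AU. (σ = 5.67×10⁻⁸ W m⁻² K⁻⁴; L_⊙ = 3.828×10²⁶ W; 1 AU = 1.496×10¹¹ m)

L = 0.0150 × 3.828×10²⁶ = 5.74×10²⁴ W.
From T_eq⁴ = L(1−A)/(16πσd²): d = √[L(1−A)/(16πσT_eq⁴)].
d = √[5.74×10²⁴ × 0.72 / (16π × 5.67×10⁻⁸ × (236)⁴)] = 2.16×10¹⁰ m = 0.145 AU.

d ≈ 0.145 AU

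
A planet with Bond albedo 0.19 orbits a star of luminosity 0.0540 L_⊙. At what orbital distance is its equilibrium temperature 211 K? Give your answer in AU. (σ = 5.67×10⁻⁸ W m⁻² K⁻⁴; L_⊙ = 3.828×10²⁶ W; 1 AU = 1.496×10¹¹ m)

L = 0.0540 × 3.828×10²⁶ = 2.07×10²⁵ W.
From T_eq⁴ = L(1−A)/(16πσd²): d = √[L(1−A)/(16πσT_eq⁴)].
d = √[2.07×10²⁵ × 0.81 / (16π × 5.67×10⁻⁸ × (211)⁴)] = 5.44×10¹⁰ m = 0.364 AU.

d ≈ 0.364 AU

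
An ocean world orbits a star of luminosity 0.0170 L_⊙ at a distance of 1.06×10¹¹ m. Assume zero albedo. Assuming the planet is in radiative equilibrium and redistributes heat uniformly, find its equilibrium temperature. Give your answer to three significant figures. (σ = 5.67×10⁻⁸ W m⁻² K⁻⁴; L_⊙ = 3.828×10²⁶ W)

T_eq ≈ 119 K

L = 0.0170 × 3.828×10²⁶ = 6.51×10²⁴ W.
Flux: S = L/(4πd²) = 6.51×10²⁴/(4π×(1.06×10¹¹)²) = 46.1 W m⁻².
Energy balance: absorbed = emitted ⇒ πR²·S(1−A) = 4πR²·σT_eq⁴, so T_eq⁴ = S(1−A)/(4σ).
T_eq = [46.1 × 1.00 / (4 × 5.67×10⁻⁸)]^(1/4) = (2.03×10⁸)^(1/4) = 119 K.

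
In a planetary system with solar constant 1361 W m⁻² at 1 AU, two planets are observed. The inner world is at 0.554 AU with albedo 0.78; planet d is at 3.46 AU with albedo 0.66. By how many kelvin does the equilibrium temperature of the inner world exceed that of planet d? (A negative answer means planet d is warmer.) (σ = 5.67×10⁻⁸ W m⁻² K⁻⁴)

T_eq = [S₀(1−A)/(4σd²)]^(1/4), so T ∝ (1−A)^(1/4) / √d.
T₁ = [1361×0.22/(4×5.67×10⁻⁸×0.554²)]^(1/4) = 256.10 K.
T₂ = [1361×0.34/(4×5.67×10⁻⁸×3.46²)]^(1/4) = 114.26 K.

ΔT ≈ 141.8 K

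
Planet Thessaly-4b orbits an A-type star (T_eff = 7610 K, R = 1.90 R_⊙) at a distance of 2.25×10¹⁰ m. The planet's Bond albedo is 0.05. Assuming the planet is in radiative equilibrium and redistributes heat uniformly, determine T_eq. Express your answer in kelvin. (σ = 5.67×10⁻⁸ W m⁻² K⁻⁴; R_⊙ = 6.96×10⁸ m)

R_⋆ = 1.90 × 6.96×10⁸ = 1.32×10⁹ m.
L = 4πR_⋆²σT_⋆⁴ = 4π(1.32×10⁹)² × 5.67×10⁻⁸ × (7610)⁴ = 4.18×10²⁷ W.
S = L/(4πd²) = 6.57×10⁵ W m⁻².
Energy balance: absorbed = emitted ⇒ πR²·S(1−A) = 4πR²·σT_eq⁴, so T_eq⁴ = S(1−A)/(4σ).
T_eq = [6.57×10⁵ × 0.95 / (4 × 5.67×10⁻⁸)]^(1/4) = (2.75×10¹²)^(1/4) = 1290 K.

T_eq ≈ 1290 K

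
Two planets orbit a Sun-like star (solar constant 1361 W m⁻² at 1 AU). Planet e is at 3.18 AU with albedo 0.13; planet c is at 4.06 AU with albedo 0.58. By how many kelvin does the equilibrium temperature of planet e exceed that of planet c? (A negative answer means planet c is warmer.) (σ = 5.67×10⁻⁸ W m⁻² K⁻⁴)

ΔT ≈ 39.5 K

T_eq = [S₀(1−A)/(4σd²)]^(1/4), so T ∝ (1−A)^(1/4) / √d.
T₁ = [1361×0.87/(4×5.67×10⁻⁸×3.18²)]^(1/4) = 150.74 K.
T₂ = [1361×0.42/(4×5.67×10⁻⁸×4.06²)]^(1/4) = 111.20 K.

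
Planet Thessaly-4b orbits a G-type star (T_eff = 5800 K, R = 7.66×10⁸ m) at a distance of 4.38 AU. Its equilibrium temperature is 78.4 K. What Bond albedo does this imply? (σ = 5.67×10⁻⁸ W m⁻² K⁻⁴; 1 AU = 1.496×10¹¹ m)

A ≈ 0.90

d = 4.38 AU = 6.55×10¹¹ m.
L = 4πR_⋆²σT_⋆⁴ = 4π(7.66×10⁸)² × 5.67×10⁻⁸ × (5800)⁴ = 4.73×10²⁶ W.
S = L/(4πd²) = 87.7 W m⁻².
From T_eq⁴ = S(1−A)/(4σ): 1−A = 4σT_eq⁴/S.
1−A = 4 × 5.67×10⁻⁸ × (78.4)⁴ / 87.7 = 0.098.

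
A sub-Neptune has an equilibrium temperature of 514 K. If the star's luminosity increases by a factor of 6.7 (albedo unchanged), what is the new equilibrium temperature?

T_eq ∝ L^(1/4) · d^(−1/2).
T′ = 514 × 6.7^(1/4) = 827 K.

T_eq ≈ 827 K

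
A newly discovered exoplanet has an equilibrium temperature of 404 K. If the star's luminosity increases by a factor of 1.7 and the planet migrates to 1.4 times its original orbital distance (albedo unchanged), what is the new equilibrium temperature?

T_eq ∝ L^(1/4) · d^(−1/2).
T′ = 404 × 1.7^(1/4) / 1.4^(1/2) = 390 K.

T_eq ≈ 390 K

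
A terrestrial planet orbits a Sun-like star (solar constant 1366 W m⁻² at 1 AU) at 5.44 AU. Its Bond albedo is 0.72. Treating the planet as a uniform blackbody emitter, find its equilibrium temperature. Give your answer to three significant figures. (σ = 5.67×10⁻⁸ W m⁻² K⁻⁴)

Flux at 5.44 AU: S = 1366/5.44² = 46.2 W m⁻².
Energy balance: absorbed = emitted ⇒ πR²·S(1−A) = 4πR²·σT_eq⁴, so T_eq⁴ = S(1−A)/(4σ).
T_eq = [46.2 × 0.28 / (4 × 5.67×10⁻⁸)]^(1/4) = (5.70×10⁷)^(1/4) = 86.9 K.

T_eq ≈ 86.9 K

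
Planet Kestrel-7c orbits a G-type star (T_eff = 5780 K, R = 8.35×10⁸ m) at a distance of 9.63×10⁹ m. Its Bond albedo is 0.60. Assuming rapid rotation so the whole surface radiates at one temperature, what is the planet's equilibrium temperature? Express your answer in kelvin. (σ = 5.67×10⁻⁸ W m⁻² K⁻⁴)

T_eq ≈ 957 K

L = 4πR_⋆²σT_⋆⁴ = 4π(8.35×10⁸)² × 5.67×10⁻⁸ × (5780)⁴ = 5.54×10²⁶ W.
S = L/(4πd²) = 4.76×10⁵ W m⁻².
Energy balance: absorbed = emitted ⇒ πR²·S(1−A) = 4πR²·σT_eq⁴, so T_eq⁴ = S(1−A)/(4σ).
T_eq = [4.76×10⁵ × 0.40 / (4 × 5.67×10⁻⁸)]^(1/4) = (8.39×10¹¹)^(1/4) = 957 K.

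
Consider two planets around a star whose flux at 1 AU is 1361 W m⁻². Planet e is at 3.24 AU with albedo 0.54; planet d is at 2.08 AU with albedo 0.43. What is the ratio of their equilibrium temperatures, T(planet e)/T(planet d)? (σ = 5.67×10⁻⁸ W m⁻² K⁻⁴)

T₁/T₂ ≈ 0.759

T_eq = [S₀(1−A)/(4σd²)]^(1/4), so T ∝ (1−A)^(1/4) / √d.
T₁ = [1361×0.46/(4×5.67×10⁻⁸×3.24²)]^(1/4) = 127.34 K.
T₂ = [1361×0.57/(4×5.67×10⁻⁸×2.08²)]^(1/4) = 167.68 K.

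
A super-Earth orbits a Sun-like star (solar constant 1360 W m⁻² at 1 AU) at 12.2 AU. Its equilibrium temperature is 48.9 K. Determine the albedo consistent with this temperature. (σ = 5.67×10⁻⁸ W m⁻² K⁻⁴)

A ≈ 0.86

Flux at 12.2 AU: S = 1360/12.2² = 9.14 W m⁻².
From T_eq⁴ = S(1−A)/(4σ): 1−A = 4σT_eq⁴/S.
1−A = 4 × 5.67×10⁻⁸ × (48.9)⁴ / 9.14 = 0.142.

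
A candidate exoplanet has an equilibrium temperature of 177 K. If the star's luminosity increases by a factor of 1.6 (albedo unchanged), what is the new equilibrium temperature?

T_eq ≈ 199 K

T_eq ∝ L^(1/4) · d^(−1/2).
T′ = 177 × 1.6^(1/4) = 199 K.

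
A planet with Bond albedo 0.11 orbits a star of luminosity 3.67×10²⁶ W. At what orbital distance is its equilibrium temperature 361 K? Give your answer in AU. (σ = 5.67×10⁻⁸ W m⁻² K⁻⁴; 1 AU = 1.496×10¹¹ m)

d ≈ 0.549 AU

From T_eq⁴ = L(1−A)/(16πσd²): d = √[L(1−A)/(16πσT_eq⁴)].
d = √[3.67×10²⁶ × 0.89 / (16π × 5.67×10⁻⁸ × (361)⁴)] = 8.21×10¹⁰ m = 0.549 AU.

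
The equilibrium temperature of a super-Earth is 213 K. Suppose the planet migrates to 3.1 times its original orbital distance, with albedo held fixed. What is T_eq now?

T_eq ∝ L^(1/4) · d^(−1/2).
T′ = 213 / 3.1^(1/2) = 121 K.

T_eq ≈ 121 K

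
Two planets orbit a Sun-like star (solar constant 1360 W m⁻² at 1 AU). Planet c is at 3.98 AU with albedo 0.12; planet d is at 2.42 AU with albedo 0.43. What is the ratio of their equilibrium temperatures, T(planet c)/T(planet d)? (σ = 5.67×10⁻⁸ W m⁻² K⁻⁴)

T_eq = [S₀(1−A)/(4σd²)]^(1/4), so T ∝ (1−A)^(1/4) / √d.
T₁ = [1360×0.88/(4×5.67×10⁻⁸×3.98²)]^(1/4) = 135.10 K.
T₂ = [1360×0.57/(4×5.67×10⁻⁸×2.42²)]^(1/4) = 155.43 K.

T₁/T₂ ≈ 0.869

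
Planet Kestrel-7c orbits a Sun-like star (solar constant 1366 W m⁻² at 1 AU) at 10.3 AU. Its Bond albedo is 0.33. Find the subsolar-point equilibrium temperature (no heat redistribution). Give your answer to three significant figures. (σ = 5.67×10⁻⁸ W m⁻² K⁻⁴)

T_ss ≈ 111 K

Flux at 10.3 AU: S = 1366/10.3² = 12.9 W m⁻².
At the subsolar point the surface absorbs S(1−A) and emits σT⁴ per unit area — no factor of 4, since only the local patch is in balance.
T = [12.9 × 0.67 / 5.67×10⁻⁸]^(1/4) = (1.52×10⁸)^(1/4) = 111 K.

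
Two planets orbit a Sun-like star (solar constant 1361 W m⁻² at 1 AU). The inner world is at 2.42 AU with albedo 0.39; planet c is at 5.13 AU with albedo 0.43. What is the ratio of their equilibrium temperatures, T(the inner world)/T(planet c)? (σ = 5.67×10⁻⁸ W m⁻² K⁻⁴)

T₁/T₂ ≈ 1.481

T_eq = [S₀(1−A)/(4σd²)]^(1/4), so T ∝ (1−A)^(1/4) / √d.
T₁ = [1361×0.61/(4×5.67×10⁻⁸×2.42²)]^(1/4) = 158.12 K.
T₂ = [1361×0.57/(4×5.67×10⁻⁸×5.13²)]^(1/4) = 106.77 K.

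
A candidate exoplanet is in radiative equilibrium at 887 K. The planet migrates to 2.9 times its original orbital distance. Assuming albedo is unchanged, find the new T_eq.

T_eq ∝ L^(1/4) · d^(−1/2).
T′ = 887 / 2.9^(1/2) = 521 K.

T_eq ≈ 521 K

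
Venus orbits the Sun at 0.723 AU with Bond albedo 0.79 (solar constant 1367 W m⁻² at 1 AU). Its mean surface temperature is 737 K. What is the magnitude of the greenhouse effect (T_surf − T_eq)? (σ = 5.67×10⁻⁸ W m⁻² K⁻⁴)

S = 1367/0.723² = 2615 W m⁻².
T_eq = [S(1−A)/(4σ)]^(1/4) = [2615×0.21/(4×5.67×10⁻⁸)]^(1/4) = 221.8 K.
ΔT = T_surf − T_eq = 737 − 221.8.

ΔT ≈ 515.2 K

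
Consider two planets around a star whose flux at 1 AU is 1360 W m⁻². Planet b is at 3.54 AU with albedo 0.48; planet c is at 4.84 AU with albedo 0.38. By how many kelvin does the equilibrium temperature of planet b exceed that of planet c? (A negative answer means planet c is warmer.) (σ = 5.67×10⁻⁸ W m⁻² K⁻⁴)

ΔT ≈ 13.4 K

T_eq = [S₀(1−A)/(4σd²)]^(1/4), so T ∝ (1−A)^(1/4) / √d.
T₁ = [1360×0.52/(4×5.67×10⁻⁸×3.54²)]^(1/4) = 125.60 K.
T₂ = [1360×0.62/(4×5.67×10⁻⁸×4.84²)]^(1/4) = 112.24 K.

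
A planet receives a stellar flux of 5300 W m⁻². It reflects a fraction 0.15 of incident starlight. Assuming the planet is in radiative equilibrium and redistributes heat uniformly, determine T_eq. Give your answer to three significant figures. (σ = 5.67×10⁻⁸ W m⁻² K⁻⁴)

Energy balance: absorbed = emitted ⇒ πR²·S(1−A) = 4πR²·σT_eq⁴, so T_eq⁴ = S(1−A)/(4σ).
T_eq = [5300 × 0.85 / (4 × 5.67×10⁻⁸)]^(1/4) = (1.99×10¹⁰)^(1/4) = 375 K.

T_eq ≈ 375 K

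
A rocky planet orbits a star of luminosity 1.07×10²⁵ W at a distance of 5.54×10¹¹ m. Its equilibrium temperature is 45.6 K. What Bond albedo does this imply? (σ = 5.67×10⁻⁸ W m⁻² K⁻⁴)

Flux: S = L/(4πd²) = 1.07×10²⁵/(4π×(5.54×10¹¹)²) = 2.77 W m⁻².
From T_eq⁴ = S(1−A)/(4σ): 1−A = 4σT_eq⁴/S.
1−A = 4 × 5.67×10⁻⁸ × (45.6)⁴ / 2.77 = 0.353.

A ≈ 0.65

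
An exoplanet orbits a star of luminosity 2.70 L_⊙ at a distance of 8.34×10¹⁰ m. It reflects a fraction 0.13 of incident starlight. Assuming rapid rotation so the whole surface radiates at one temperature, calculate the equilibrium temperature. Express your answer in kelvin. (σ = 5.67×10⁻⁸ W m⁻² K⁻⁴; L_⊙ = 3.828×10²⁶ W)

T_eq ≈ 461 K

L = 2.70 × 3.828×10²⁶ = 1.03×10²⁷ W.
Flux: S = L/(4πd²) = 1.03×10²⁷/(4π×(8.34×10¹⁰)²) = 1.18×10⁴ W m⁻².
Energy balance: absorbed = emitted ⇒ πR²·S(1−A) = 4πR²·σT_eq⁴, so T_eq⁴ = S(1−A)/(4σ).
T_eq = [1.18×10⁴ × 0.87 / (4 × 5.67×10⁻⁸)]^(1/4) = (4.54×10¹⁰)^(1/4) = 461 K.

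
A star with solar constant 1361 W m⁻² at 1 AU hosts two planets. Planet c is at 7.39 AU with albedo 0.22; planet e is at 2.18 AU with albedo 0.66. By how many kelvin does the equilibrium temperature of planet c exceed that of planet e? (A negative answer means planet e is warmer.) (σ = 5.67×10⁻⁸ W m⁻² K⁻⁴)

ΔT ≈ -47.7 K

T_eq = [S₀(1−A)/(4σd²)]^(1/4), so T ∝ (1−A)^(1/4) / √d.
T₁ = [1361×0.78/(4×5.67×10⁻⁸×7.39²)]^(1/4) = 96.22 K.
T₂ = [1361×0.34/(4×5.67×10⁻⁸×2.18²)]^(1/4) = 143.94 K.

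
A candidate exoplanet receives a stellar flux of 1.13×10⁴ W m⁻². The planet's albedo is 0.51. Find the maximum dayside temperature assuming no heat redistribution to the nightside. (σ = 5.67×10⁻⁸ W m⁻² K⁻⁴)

T_ss ≈ 559 K

With no redistribution each surface element balances locally: S(1−A) = σT⁴.
T = [1.13×10⁴ × 0.49 / 5.67×10⁻⁸]^(1/4) = (9.77×10¹⁰)^(1/4) = 559 K.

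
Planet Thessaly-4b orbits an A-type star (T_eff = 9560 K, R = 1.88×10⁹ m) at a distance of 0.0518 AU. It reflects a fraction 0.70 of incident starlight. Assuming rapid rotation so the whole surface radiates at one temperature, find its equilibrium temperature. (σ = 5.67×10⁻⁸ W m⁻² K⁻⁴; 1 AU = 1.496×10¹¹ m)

T_eq ≈ 2460 K

d = 0.0518 AU = 7.75×10⁹ m.
L = 4πR_⋆²σT_⋆⁴ = 4π(1.88×10⁹)² × 5.67×10⁻⁸ × (9560)⁴ = 2.10×10²⁸ W.
S = L/(4πd²) = 2.79×10⁷ W m⁻².
Energy balance: absorbed = emitted ⇒ πR²·S(1−A) = 4πR²·σT_eq⁴, so T_eq⁴ = S(1−A)/(4σ).
T_eq = [2.79×10⁷ × 0.30 / (4 × 5.67×10⁻⁸)]^(1/4) = (3.69×10¹³)^(1/4) = 2460 K.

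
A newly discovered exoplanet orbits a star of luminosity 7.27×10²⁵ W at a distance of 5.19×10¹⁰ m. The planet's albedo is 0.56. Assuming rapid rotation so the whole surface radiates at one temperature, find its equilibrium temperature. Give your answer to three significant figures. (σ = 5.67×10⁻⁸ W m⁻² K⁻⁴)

Flux: S = L/(4πd²) = 7.27×10²⁵/(4π×(5.19×10¹⁰)²) = 2150 W m⁻².
Energy balance: absorbed = emitted ⇒ πR²·S(1−A) = 4πR²·σT_eq⁴, so T_eq⁴ = S(1−A)/(4σ).
T_eq = [2150 × 0.44 / (4 × 5.67×10⁻⁸)]^(1/4) = (4.17×10⁹)^(1/4) = 254 K.

T_eq ≈ 254 K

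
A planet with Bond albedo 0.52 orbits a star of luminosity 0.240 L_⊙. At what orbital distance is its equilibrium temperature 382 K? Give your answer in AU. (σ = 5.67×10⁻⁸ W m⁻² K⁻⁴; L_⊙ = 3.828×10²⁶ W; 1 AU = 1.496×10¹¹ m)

L = 0.240 × 3.828×10²⁶ = 9.19×10²⁵ W.
From T_eq⁴ = L(1−A)/(16πσd²): d = √[L(1−A)/(16πσT_eq⁴)].
d = √[9.19×10²⁵ × 0.48 / (16π × 5.67×10⁻⁸ × (382)⁴)] = 2.70×10¹⁰ m = 0.180 AU.

d ≈ 0.180 AU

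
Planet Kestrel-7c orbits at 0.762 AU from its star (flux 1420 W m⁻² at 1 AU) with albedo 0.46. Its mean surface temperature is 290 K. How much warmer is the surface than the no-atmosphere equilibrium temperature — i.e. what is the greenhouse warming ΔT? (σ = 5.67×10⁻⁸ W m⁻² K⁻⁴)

ΔT ≈ 13.8 K

S = 1420/0.762² = 2446 W m⁻².
T_eq = [S(1−A)/(4σ)]^(1/4) = [2446×0.54/(4×5.67×10⁻⁸)]^(1/4) = 276.2 K.
ΔT = T_surf − T_eq = 290 − 276.2.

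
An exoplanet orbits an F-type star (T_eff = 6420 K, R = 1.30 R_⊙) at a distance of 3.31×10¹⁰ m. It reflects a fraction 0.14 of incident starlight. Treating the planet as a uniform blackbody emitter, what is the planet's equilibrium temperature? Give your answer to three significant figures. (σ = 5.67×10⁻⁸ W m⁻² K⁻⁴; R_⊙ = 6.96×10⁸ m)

T_eq ≈ 723 K

R_⋆ = 1.30 × 6.96×10⁸ = 9.05×10⁸ m.
L = 4πR_⋆²σT_⋆⁴ = 4π(9.05×10⁸)² × 5.67×10⁻⁸ × (6420)⁴ = 9.91×10²⁶ W.
S = L/(4πd²) = 7.20×10⁴ W m⁻².
Energy balance: absorbed = emitted ⇒ πR²·S(1−A) = 4πR²·σT_eq⁴, so T_eq⁴ = S(1−A)/(4σ).
T_eq = [7.20×10⁴ × 0.86 / (4 × 5.67×10⁻⁸)]^(1/4) = (2.73×10¹¹)^(1/4) = 723 K.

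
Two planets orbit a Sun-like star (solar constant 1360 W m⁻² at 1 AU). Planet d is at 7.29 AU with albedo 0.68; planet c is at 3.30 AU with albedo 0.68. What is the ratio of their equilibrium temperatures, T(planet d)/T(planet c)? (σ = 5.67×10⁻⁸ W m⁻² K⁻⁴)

T_eq = [S₀(1−A)/(4σd²)]^(1/4), so T ∝ (1−A)^(1/4) / √d.
T₁ = [1360×0.32/(4×5.67×10⁻⁸×7.29²)]^(1/4) = 77.52 K.
T₂ = [1360×0.32/(4×5.67×10⁻⁸×3.30²)]^(1/4) = 115.21 K.

T₁/T₂ ≈ 0.673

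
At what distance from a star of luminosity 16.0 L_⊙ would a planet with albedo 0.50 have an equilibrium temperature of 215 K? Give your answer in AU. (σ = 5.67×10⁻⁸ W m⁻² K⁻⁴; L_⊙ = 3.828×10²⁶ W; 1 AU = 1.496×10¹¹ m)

d ≈ 4.74 AU

L = 16.0 × 3.828×10²⁶ = 6.12×10²⁷ W.
From T_eq⁴ = L(1−A)/(16πσd²): d = √[L(1−A)/(16πσT_eq⁴)].
d = √[6.12×10²⁷ × 0.50 / (16π × 5.67×10⁻⁸ × (215)⁴)] = 7.09×10¹¹ m = 4.74 AU.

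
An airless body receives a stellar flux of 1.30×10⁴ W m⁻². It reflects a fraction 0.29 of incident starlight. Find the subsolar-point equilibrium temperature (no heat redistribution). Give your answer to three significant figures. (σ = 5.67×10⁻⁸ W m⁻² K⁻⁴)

At the subsolar point the surface absorbs S(1−A) and emits σT⁴ per unit area — no factor of 4, since only the local patch is in balance.
T = [1.30×10⁴ × 0.71 / 5.67×10⁻⁸]^(1/4) = (1.63×10¹¹)^(1/4) = 635 K.

T_ss ≈ 635 K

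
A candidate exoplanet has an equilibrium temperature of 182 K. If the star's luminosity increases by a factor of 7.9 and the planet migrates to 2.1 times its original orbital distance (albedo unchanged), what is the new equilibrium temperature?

T_eq ≈ 211 K

T_eq ∝ L^(1/4) · d^(−1/2).
T′ = 182 × 7.9^(1/4) / 2.1^(1/2) = 211 K.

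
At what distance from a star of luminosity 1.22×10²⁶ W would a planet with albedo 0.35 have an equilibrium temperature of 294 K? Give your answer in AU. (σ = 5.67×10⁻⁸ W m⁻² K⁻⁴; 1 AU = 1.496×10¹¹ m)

d ≈ 0.408 AU

From T_eq⁴ = L(1−A)/(16πσd²): d = √[L(1−A)/(16πσT_eq⁴)].
d = √[1.22×10²⁶ × 0.65 / (16π × 5.67×10⁻⁸ × (294)⁴)] = 6.10×10¹⁰ m = 0.408 AU.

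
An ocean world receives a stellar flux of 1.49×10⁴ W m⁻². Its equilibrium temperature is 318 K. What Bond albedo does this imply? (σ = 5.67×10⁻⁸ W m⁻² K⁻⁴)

A ≈ 0.84

From T_eq⁴ = S(1−A)/(4σ): 1−A = 4σT_eq⁴/S.
1−A = 4 × 5.67×10⁻⁸ × (318)⁴ / 1.49×10⁴ = 0.156.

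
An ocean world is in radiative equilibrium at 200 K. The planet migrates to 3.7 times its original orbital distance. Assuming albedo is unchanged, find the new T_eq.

T_eq ∝ L^(1/4) · d^(−1/2).
T′ = 200 / 3.7^(1/2) = 104 K.

T_eq ≈ 104 K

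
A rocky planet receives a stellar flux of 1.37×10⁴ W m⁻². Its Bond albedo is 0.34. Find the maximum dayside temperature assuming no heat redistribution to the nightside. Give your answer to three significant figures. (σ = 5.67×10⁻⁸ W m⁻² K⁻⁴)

T_ss ≈ 632 K

With no redistribution each surface element balances locally: S(1−A) = σT⁴.
T = [1.37×10⁴ × 0.66 / 5.67×10⁻⁸]^(1/4) = (1.59×10¹¹)^(1/4) = 632 K.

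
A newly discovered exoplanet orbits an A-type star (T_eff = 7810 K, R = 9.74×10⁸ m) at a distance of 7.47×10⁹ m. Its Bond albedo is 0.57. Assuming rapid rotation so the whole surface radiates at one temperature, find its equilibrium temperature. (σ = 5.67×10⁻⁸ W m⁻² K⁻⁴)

T_eq ≈ 1610 K

L = 4πR_⋆²σT_⋆⁴ = 4π(9.74×10⁸)² × 5.67×10⁻⁸ × (7810)⁴ = 2.51×10²⁷ W.
S = L/(4πd²) = 3.59×10⁶ W m⁻².
Energy balance: absorbed = emitted ⇒ πR²·S(1−A) = 4πR²·σT_eq⁴, so T_eq⁴ = S(1−A)/(4σ).
T_eq = [3.59×10⁶ × 0.43 / (4 × 5.67×10⁻⁸)]^(1/4) = (6.80×10¹²)^(1/4) = 1610 K.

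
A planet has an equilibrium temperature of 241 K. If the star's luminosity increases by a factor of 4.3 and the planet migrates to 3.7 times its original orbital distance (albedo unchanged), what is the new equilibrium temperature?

T_eq ≈ 180 K

T_eq ∝ L^(1/4) · d^(−1/2).
T′ = 241 × 4.3^(1/4) / 3.7^(1/2) = 180 K.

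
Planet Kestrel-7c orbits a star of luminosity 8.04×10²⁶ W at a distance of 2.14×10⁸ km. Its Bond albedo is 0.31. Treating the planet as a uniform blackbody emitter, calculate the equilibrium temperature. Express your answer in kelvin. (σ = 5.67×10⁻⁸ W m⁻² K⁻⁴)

T_eq ≈ 255 K

d = 2.14×10⁸ km = 2.14×10¹¹ m.
Flux: S = L/(4πd²) = 8.04×10²⁶/(4π×(2.14×10¹¹)²) = 1400 W m⁻².
Energy balance: absorbed = emitted ⇒ πR²·S(1−A) = 4πR²·σT_eq⁴, so T_eq⁴ = S(1−A)/(4σ).
T_eq = [1400 × 0.69 / (4 × 5.67×10⁻⁸)]^(1/4) = (4.25×10⁹)^(1/4) = 255 K.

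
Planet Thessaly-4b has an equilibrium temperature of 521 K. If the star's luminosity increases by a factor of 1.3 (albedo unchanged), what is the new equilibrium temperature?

T_eq ∝ L^(1/4) · d^(−1/2).
T′ = 521 × 1.3^(1/4) = 556 K.

T_eq ≈ 556 K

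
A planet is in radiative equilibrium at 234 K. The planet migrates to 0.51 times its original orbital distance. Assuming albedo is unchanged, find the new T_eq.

T_eq ≈ 328 K

T_eq ∝ L^(1/4) · d^(−1/2).
T′ = 234 / 0.51^(1/2) = 328 K.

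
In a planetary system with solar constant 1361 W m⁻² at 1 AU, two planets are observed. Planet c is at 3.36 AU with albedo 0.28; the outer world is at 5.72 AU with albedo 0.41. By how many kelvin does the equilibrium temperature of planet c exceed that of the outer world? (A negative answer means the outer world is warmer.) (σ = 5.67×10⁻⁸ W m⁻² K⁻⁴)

ΔT ≈ 37.9 K

T_eq = [S₀(1−A)/(4σd²)]^(1/4), so T ∝ (1−A)^(1/4) / √d.
T₁ = [1361×0.72/(4×5.67×10⁻⁸×3.36²)]^(1/4) = 139.87 K.
T₂ = [1361×0.59/(4×5.67×10⁻⁸×5.72²)]^(1/4) = 101.99 K.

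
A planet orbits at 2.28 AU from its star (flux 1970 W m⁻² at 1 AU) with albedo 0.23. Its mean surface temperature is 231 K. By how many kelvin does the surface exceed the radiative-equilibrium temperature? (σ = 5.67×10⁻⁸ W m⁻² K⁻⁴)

S = 1970/2.28² = 379.0 W m⁻².
T_eq = [S(1−A)/(4σ)]^(1/4) = [379.0×0.77/(4×5.67×10⁻⁸)]^(1/4) = 189.4 K.
ΔT = T_surf − T_eq = 231 − 189.4.

ΔT ≈ 41.6 K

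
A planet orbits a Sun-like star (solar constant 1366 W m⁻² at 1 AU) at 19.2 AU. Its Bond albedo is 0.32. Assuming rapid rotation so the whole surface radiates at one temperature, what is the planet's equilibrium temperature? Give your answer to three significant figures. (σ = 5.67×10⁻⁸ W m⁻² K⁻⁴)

Flux at 19.2 AU: S = 1366/19.2² = 3.71 W m⁻².
Energy balance: absorbed = emitted ⇒ πR²·S(1−A) = 4πR²·σT_eq⁴, so T_eq⁴ = S(1−A)/(4σ).
T_eq = [3.71 × 0.68 / (4 × 5.67×10⁻⁸)]^(1/4) = (1.11×10⁷)^(1/4) = 57.7 K.

T_eq ≈ 57.7 K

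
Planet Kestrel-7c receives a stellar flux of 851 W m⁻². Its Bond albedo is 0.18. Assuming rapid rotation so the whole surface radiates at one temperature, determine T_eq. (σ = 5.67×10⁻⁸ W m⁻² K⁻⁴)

Energy balance: absorbed = emitted ⇒ πR²·S(1−A) = 4πR²·σT_eq⁴, so T_eq⁴ = S(1−A)/(4σ).
T_eq = [851 × 0.82 / (4 × 5.67×10⁻⁸)]^(1/4) = (3.08×10⁹)^(1/4) = 236 K.

T_eq ≈ 236 K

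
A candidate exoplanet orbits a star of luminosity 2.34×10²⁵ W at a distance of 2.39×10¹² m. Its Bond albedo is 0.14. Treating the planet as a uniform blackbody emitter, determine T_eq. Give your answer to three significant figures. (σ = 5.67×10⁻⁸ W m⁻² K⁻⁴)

T_eq ≈ 33.3 K

Flux: S = L/(4πd²) = 2.34×10²⁵/(4π×(2.39×10¹²)²) = 0.326 W m⁻².
Energy balance: absorbed = emitted ⇒ πR²·S(1−A) = 4πR²·σT_eq⁴, so T_eq⁴ = S(1−A)/(4σ).
T_eq = [0.326 × 0.86 / (4 × 5.67×10⁻⁸)]^(1/4) = (1.24×10⁶)^(1/4) = 33.3 K.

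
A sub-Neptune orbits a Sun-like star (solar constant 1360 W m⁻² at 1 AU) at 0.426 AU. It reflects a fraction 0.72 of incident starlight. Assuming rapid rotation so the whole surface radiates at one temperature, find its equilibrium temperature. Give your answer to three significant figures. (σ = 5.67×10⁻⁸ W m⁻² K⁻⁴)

Flux at 0.426 AU: S = 1360/0.426² = 7490 W m⁻².
Energy balance: absorbed = emitted ⇒ πR²·S(1−A) = 4πR²·σT_eq⁴, so T_eq⁴ = S(1−A)/(4σ).
T_eq = [7490 × 0.28 / (4 × 5.67×10⁻⁸)]^(1/4) = (9.25×10⁹)^(1/4) = 310 K.

T_eq ≈ 310 K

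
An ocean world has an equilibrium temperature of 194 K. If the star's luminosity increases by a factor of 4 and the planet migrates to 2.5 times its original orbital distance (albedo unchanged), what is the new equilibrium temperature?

T_eq ≈ 174 K

T_eq ∝ L^(1/4) · d^(−1/2).
T′ = 194 × 4^(1/4) / 2.5^(1/2) = 174 K.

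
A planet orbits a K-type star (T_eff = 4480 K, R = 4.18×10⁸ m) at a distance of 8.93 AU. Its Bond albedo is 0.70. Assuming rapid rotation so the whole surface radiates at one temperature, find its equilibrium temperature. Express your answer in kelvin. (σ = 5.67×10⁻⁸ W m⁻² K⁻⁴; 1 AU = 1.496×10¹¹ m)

T_eq ≈ 41.5 K

d = 8.93 AU = 1.34×10¹² m.
L = 4πR_⋆²σT_⋆⁴ = 4π(4.18×10⁸)² × 5.67×10⁻⁸ × (4480)⁴ = 5.01×10²⁵ W.
S = L/(4πd²) = 2.24 W m⁻².
Energy balance: absorbed = emitted ⇒ πR²·S(1−A) = 4πR²·σT_eq⁴, so T_eq⁴ = S(1−A)/(4σ).
T_eq = [2.24 × 0.30 / (4 × 5.67×10⁻⁸)]^(1/4) = (2.96×10⁶)^(1/4) = 41.5 K.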